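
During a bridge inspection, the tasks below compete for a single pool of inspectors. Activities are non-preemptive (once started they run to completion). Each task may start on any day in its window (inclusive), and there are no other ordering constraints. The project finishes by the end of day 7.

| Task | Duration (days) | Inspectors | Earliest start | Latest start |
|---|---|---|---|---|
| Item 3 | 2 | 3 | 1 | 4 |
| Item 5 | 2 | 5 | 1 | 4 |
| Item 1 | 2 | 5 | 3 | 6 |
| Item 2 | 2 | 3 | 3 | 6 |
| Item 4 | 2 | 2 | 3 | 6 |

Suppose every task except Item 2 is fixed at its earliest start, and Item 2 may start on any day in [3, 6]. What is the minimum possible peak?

8

Item 2@3: d1:8  d2:8  d3:10  d4:10  d5:0  d6:0  d7:0 → peak 10
Item 2@4: d1:8  d2:8  d3:7  d4:10  d5:3  d6:0  d7:0 → peak 10
Item 2@5: d1:8  d2:8  d3:7  d4:7  d5:3  d6:3  d7:0 → peak 8
Item 2@6: d1:8  d2:8  d3:7  d4:7  d5:0  d6:3  d7:3 → peak 8
Best is Item 2@5, peak 8.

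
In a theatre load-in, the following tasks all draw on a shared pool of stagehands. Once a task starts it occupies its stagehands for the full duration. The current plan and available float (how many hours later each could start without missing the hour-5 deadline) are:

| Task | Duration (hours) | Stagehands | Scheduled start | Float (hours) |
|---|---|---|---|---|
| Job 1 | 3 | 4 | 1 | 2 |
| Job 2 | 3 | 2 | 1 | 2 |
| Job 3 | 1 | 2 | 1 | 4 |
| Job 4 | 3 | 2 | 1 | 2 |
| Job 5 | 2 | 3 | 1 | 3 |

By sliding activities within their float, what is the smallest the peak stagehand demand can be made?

Early-start (Job 1@1, Job 2@1, Job 3@1, Job 4@1, Job 5@1) gives peak 13: h1:13  h2:11  h3:8  h4:0  h5:0.
Shift Job 4→2, Job 5→4.
Schedule Job 1@1, Job 2@1, Job 3@1, Job 4@2, Job 5@4: h1:8  h2:8  h3:8  h4:5  h5:3 — peak 8.

8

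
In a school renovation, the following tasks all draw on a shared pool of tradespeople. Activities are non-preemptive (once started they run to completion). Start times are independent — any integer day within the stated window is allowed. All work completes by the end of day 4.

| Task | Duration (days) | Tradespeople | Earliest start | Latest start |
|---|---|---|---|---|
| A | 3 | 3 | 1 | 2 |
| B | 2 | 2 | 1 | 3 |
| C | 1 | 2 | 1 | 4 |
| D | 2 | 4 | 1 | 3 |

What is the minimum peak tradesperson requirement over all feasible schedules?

7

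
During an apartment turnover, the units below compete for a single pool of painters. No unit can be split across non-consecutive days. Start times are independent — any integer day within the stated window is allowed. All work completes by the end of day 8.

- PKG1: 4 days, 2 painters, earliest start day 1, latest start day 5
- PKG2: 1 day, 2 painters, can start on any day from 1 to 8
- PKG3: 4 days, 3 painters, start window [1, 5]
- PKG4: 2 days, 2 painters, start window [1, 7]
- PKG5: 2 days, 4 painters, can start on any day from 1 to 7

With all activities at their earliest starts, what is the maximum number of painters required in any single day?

13

Early-start schedule: PKG1@1, PKG2@1, PKG3@1, PKG4@1, PKG5@1.
Load per day: day 1: 13, day 2: 11, day 3: 5, day 4: 5, day 5: 0, day 6: 0, day 7: 0, day 8: 0.
Peak is 13.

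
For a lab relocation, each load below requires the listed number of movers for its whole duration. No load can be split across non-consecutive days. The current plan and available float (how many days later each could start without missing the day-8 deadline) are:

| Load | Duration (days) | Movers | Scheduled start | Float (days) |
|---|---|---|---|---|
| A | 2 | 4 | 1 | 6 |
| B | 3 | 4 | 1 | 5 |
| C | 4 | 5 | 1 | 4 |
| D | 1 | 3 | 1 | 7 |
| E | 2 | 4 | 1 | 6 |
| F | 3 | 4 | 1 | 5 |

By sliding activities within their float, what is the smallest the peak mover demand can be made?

9

Early-start (A@1, B@1, C@1, D@1, E@1, F@1) gives peak 24: d1:24  d2:21  d3:13  d4:5  d5:0  d6:0  d7:0  d8:0.
Shift C→3, D→4, E→7, F→5.
Schedule A@1, B@1, C@3, D@4, E@7, F@5: d1:8  d2:8  d3:9  d4:8  d5:9  d6:9  d7:8  d8:4 — peak 9.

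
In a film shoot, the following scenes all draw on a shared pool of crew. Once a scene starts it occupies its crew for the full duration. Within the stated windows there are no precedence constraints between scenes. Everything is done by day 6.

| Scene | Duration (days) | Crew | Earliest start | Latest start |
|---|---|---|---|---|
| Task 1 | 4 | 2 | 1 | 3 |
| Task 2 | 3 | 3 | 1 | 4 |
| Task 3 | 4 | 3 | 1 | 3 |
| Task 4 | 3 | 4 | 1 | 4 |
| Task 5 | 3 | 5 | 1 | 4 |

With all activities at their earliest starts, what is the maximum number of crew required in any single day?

17

Early-start schedule: Task 1@1, Task 2@1, Task 3@1, Task 4@1, Task 5@1.
Load per day: day 1: 17, day 2: 17, day 3: 17, day 4: 5, day 5: 0, day 6: 0.
Peak is 17.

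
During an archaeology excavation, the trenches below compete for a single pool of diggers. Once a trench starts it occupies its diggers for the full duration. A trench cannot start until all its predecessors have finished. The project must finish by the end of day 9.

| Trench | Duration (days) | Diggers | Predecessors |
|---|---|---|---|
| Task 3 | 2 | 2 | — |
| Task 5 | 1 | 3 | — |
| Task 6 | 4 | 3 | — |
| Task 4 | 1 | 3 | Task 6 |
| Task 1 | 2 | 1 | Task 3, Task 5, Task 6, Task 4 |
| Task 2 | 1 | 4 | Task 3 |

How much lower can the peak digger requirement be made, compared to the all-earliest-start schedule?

3

Early-start peak: d1:8  d2:5  d3:7  d4:3  d5:3  d6:1  d7:1  d8:0  d9:0 ⇒ 8.
Leveled (Task 3@1, Task 5@1, Task 6@2, Task 4@6, Task 1@7, Task 2@7): d1:5  d2:5  d3:3  d4:3  d5:3  d6:3  d7:5  d8:1  d9:0 ⇒ 5.
Reduction 8 − 5 = 3.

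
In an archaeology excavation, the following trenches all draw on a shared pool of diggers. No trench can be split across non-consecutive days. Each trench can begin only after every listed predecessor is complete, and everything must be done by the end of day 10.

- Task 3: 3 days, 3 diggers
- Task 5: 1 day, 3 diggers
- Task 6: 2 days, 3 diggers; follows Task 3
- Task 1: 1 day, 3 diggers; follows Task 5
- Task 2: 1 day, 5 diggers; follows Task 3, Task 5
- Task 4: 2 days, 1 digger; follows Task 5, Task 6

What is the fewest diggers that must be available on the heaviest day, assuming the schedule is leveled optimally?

5

Early-start (Task 3@1, Task 5@1, Task 6@4, Task 1@2, Task 2@4, Task 4@6) gives peak 8: d1:6  d2:6  d3:3  d4:8  d5:3  d6:1  d7:1  d8:0  d9:0  d10:0.
Shift Task 5→4, Task 6→5, Task 1→7, Task 2→8, Task 4→9.
Schedule Task 3@1, Task 5@4, Task 6@5, Task 1@7, Task 2@8, Task 4@9: d1:3  d2:3  d3:3  d4:3  d5:3  d6:3  d7:3  d8:5  d9:1  d10:1 — peak 5.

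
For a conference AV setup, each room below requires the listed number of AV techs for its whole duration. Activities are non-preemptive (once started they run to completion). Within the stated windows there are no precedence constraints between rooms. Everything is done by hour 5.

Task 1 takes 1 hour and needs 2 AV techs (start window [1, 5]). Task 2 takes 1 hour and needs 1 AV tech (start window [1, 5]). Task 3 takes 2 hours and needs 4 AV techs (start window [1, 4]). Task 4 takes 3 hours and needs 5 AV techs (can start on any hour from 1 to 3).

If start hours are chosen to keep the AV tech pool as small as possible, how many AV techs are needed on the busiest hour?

Early-start (Task 1@1, Task 2@1, Task 3@1, Task 4@1) gives peak 12: h1:12  h2:9  h3:5  h4:0  h5:0.
Shift Task 2→2, Task 4→3.
Schedule Task 1@1, Task 2@2, Task 3@1, Task 4@3: h1:6  h2:5  h3:5  h4:5  h5:5 — peak 6.
Total AV tech-hours = 26 over 5 hours ⇒ peak ≥ ⌈26/5⌉ = 6, so 6 is optimal.

6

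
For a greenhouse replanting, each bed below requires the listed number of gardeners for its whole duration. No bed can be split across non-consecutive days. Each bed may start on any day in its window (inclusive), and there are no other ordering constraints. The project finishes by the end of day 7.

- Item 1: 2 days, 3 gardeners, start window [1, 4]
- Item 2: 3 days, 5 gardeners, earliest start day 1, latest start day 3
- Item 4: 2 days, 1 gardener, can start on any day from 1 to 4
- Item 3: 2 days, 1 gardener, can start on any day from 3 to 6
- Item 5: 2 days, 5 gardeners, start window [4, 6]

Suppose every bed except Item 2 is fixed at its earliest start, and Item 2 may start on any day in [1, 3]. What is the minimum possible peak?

Item 2@1: d1:9  d2:9  d3:6  d4:6  d5:5  d6:0  d7:0 → peak 9
Item 2@2: d1:4  d2:9  d3:6  d4:11  d5:5  d6:0  d7:0 → peak 11
Item 2@3: d1:4  d2:4  d3:6  d4:11  d5:10  d6:0  d7:0 → peak 11
Best is Item 2@1, peak 9.

9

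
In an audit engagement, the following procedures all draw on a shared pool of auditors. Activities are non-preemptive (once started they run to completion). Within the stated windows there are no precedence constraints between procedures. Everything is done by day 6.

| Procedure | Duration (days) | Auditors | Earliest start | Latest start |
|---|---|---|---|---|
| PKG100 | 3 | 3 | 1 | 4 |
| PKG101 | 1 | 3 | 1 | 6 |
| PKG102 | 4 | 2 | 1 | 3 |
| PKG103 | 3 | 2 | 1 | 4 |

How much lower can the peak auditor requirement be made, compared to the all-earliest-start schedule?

5

Early-start peak: d1:10  d2:7  d3:7  d4:2  d5:0  d6:0 ⇒ 10.
Leveled (PKG100@1, PKG101@5, PKG102@1, PKG103@4): d1:5  d2:5  d3:5  d4:4  d5:5  d6:2 ⇒ 5.
Reduction 10 − 5 = 5.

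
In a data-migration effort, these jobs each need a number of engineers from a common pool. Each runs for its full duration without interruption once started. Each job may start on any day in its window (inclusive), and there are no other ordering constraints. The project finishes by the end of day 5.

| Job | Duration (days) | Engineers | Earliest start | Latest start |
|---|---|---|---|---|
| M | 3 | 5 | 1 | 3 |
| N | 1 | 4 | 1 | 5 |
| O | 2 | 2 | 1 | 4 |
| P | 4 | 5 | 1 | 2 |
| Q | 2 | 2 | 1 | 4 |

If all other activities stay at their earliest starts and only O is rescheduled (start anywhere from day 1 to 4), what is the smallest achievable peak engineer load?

O@1: d1:18  d2:14  d3:10  d4:5  d5:0 → peak 18
O@2: d1:16  d2:14  d3:12  d4:5  d5:0 → peak 16
O@3: d1:16  d2:12  d3:12  d4:7  d5:0 → peak 16
O@4: d1:16  d2:12  d3:10  d4:7  d5:2 → peak 16
Best is O@2, peak 16.

16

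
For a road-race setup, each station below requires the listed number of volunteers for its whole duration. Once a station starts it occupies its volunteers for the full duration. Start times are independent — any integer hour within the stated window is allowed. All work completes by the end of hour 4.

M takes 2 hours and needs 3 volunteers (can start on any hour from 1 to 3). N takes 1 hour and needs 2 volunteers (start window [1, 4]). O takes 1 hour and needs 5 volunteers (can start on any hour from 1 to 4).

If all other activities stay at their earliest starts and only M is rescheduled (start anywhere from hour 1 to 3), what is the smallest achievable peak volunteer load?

M@1: h1:10  h2:3  h3:0  h4:0 → peak 10
M@2: h1:7  h2:3  h3:3  h4:0 → peak 7
M@3: h1:7  h2:0  h3:3  h4:3 → peak 7
Best is M@2, peak 7.

7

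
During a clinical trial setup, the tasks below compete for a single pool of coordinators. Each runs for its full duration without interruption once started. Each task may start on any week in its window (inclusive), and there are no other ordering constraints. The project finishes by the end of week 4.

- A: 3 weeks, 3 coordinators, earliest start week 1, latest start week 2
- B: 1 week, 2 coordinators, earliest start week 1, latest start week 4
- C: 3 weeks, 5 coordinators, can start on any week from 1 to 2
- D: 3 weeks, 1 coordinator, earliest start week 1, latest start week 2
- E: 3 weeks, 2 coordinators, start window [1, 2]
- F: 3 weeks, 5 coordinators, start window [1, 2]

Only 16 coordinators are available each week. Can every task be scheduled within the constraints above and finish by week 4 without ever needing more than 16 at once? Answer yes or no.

Schedule A@1, B@1, C@1, D@1, E@1, F@2: w1:13  w2:16  w3:16  w4:5 — peak 16 ≤ 16.

yes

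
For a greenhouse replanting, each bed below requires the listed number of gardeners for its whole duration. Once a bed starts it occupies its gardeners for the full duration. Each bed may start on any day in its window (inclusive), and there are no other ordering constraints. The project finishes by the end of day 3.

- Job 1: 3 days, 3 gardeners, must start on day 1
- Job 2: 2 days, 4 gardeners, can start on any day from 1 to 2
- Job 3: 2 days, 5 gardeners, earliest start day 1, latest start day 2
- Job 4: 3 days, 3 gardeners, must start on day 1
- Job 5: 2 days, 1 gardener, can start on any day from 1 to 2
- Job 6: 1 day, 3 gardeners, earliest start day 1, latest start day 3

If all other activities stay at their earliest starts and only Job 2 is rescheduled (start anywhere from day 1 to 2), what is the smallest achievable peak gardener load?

Job 2@1: d1:19  d2:16  d3:6 → peak 19
Job 2@2: d1:15  d2:16  d3:10 → peak 16
Best is Job 2@2, peak 16.

16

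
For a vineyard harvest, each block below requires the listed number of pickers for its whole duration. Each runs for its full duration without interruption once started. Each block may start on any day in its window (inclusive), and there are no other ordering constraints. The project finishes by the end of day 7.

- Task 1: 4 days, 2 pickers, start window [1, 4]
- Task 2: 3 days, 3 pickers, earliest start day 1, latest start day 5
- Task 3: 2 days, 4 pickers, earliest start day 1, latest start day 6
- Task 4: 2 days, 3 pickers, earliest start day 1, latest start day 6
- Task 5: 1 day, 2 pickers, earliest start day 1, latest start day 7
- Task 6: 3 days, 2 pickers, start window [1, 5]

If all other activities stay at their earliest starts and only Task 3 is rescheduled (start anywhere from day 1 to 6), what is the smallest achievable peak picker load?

12

Task 3@1: d1:16  d2:14  d3:7  d4:2  d5:0  d6:0  d7:0 → peak 16
Task 3@2: d1:12  d2:14  d3:11  d4:2  d5:0  d6:0  d7:0 → peak 14
Task 3@3: d1:12  d2:10  d3:11  d4:6  d5:0  d6:0  d7:0 → peak 12
Task 3@4: d1:12  d2:10  d3:7  d4:6  d5:4  d6:0  d7:0 → peak 12
Task 3@5: d1:12  d2:10  d3:7  d4:2  d5:4  d6:4  d7:0 → peak 12
Task 3@6: d1:12  d2:10  d3:7  d4:2  d5:0  d6:4  d7:4 → peak 12
Best is Task 3@3, peak 12.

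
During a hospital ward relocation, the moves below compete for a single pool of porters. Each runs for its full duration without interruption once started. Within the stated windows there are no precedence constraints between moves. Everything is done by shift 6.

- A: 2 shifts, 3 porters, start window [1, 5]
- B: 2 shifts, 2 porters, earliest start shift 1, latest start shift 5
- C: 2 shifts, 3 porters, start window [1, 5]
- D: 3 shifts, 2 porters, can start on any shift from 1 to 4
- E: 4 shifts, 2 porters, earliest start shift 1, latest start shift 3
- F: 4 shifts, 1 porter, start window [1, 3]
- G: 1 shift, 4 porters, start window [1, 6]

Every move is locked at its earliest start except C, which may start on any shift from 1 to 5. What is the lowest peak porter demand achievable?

C@1: s1:17  s2:13  s3:5  s4:3  s5:0  s6:0 → peak 17
C@2: s1:14  s2:13  s3:8  s4:3  s5:0  s6:0 → peak 14
C@3: s1:14  s2:10  s3:8  s4:6  s5:0  s6:0 → peak 14
C@4: s1:14  s2:10  s3:5  s4:6  s5:3  s6:0 → peak 14
C@5: s1:14  s2:10  s3:5  s4:3  s5:3  s6:3 → peak 14
Best is C@2, peak 14.

14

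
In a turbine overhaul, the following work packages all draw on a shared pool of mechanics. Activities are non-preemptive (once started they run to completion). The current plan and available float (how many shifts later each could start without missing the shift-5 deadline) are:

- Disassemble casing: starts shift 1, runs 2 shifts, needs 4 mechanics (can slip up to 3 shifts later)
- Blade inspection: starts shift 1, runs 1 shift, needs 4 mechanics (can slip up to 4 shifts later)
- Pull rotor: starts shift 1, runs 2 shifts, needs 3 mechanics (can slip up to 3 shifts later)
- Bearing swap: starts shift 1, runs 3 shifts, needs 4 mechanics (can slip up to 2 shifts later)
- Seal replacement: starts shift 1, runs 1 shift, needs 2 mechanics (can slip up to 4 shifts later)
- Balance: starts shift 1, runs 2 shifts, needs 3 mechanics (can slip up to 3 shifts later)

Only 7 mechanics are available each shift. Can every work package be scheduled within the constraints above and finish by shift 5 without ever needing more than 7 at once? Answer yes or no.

Total mechanic-shifts = 38; over 5 shifts the average is 38/5 > 7, so some shift must exceed 7.

no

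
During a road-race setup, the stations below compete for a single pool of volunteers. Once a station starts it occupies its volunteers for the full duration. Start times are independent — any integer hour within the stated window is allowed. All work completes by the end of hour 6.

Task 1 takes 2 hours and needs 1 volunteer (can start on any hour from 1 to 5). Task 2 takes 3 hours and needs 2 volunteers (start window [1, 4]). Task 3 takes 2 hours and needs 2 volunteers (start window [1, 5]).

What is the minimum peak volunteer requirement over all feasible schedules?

Early-start (Task 1@1, Task 2@1, Task 3@1) gives peak 5: h1:5  h2:5  h3:2  h4:0  h5:0  h6:0.
Shift Task 3→4.
Schedule Task 1@1, Task 2@1, Task 3@4: h1:3  h2:3  h3:2  h4:2  h5:2  h6:0 — peak 3.

3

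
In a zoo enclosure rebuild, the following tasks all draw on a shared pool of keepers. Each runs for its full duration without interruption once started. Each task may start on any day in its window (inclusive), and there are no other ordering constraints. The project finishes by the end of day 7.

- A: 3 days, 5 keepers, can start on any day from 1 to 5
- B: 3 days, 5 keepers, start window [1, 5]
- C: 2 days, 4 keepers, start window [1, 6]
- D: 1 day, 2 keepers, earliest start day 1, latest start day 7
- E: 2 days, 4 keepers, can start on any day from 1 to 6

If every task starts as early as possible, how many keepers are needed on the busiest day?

Early-start schedule: A@1, B@1, C@1, D@1, E@1.
Load per day: day 1: 20, day 2: 18, day 3: 10, day 4: 0, day 5: 0, day 6: 0, day 7: 0.
Peak is 20.

20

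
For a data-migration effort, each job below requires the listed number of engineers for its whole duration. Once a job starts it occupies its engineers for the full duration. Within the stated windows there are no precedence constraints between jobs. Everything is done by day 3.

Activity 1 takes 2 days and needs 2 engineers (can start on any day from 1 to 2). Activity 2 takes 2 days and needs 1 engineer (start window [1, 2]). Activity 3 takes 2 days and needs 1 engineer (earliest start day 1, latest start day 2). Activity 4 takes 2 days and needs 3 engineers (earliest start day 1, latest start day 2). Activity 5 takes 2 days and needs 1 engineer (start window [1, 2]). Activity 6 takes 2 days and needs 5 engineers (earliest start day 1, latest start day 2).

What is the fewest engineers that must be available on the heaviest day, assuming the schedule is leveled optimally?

Schedule Activity 1@1, Activity 2@1, Activity 3@1, Activity 4@1, Activity 5@1, Activity 6@1: d1:13  d2:13  d3:0 — peak 13.

13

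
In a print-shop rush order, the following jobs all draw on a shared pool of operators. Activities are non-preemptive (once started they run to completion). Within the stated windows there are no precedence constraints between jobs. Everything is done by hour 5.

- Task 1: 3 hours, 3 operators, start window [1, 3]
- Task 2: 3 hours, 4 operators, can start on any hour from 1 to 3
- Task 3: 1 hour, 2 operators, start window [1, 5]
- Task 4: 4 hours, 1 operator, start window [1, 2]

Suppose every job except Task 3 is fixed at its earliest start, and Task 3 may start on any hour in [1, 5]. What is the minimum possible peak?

8

Task 3@1: h1:10  h2:8  h3:8  h4:1  h5:0 → peak 10
Task 3@2: h1:8  h2:10  h3:8  h4:1  h5:0 → peak 10
Task 3@3: h1:8  h2:8  h3:10  h4:1  h5:0 → peak 10
Task 3@4: h1:8  h2:8  h3:8  h4:3  h5:0 → peak 8
Task 3@5: h1:8  h2:8  h3:8  h4:1  h5:2 → peak 8
Best is Task 3@4, peak 8.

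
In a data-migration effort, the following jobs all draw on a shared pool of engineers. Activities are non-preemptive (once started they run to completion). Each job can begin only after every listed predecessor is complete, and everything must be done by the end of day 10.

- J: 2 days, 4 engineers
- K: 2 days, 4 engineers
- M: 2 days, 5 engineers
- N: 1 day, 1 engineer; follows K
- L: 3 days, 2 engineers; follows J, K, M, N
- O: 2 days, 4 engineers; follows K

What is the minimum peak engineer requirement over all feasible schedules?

Early-start (J@1, K@1, M@1, N@3, L@4, O@3) gives peak 13: d1:13  d2:13  d3:5  d4:6  d5:2  d6:2  d7:0  d8:0  d9:0  d10:0.
Shift K→3, M→5, N→5, L→7, O→7.
Schedule J@1, K@3, M@5, N@5, L@7, O@7: d1:4  d2:4  d3:4  d4:4  d5:6  d6:5  d7:6  d8:6  d9:2  d10:0 — peak 6.

6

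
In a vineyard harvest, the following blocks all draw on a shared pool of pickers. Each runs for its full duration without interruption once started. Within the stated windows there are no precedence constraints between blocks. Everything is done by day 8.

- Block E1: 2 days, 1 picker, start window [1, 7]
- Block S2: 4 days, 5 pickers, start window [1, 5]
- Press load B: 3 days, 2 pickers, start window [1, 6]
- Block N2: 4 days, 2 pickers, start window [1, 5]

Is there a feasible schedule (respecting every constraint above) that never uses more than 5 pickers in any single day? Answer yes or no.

yes

Schedule Block E1@1, Block S2@5, Press load B@1, Block N2@1: d1:5  d2:5  d3:4  d4:2  d5:5  d6:5  d7:5  d8:5 — peak 5 ≤ 5.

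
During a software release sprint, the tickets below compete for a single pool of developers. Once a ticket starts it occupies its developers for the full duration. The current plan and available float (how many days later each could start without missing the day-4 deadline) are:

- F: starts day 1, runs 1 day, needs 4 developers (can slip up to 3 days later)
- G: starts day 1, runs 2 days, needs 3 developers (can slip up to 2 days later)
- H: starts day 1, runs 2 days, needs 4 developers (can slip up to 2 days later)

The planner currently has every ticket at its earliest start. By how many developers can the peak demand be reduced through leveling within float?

4

Early-start peak: d1:11  d2:7  d3:0  d4:0 ⇒ 11.
Leveled (F@1, G@1, H@2): d1:7  d2:7  d3:4  d4:0 ⇒ 7.
Reduction 11 − 7 = 4.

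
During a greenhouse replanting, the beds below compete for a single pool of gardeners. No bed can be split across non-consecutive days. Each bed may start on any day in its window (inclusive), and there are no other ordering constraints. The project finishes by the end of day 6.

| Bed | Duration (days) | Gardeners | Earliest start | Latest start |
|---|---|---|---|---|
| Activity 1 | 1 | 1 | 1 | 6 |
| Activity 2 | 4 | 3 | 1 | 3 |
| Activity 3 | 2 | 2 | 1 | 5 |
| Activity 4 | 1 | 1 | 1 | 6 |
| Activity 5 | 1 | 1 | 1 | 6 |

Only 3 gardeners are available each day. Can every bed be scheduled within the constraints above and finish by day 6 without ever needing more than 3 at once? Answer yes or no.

no

Total gardener-days = 19; over 6 days the average is 19/6 > 3, so some day must exceed 3.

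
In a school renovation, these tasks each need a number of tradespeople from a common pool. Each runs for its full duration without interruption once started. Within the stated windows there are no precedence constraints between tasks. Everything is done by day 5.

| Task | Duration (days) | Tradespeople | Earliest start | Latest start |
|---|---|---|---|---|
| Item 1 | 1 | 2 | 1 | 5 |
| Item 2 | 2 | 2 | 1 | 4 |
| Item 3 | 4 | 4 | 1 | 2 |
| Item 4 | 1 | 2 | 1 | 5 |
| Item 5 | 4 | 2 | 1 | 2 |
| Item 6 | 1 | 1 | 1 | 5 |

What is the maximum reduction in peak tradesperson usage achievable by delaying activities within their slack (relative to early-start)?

Early-start peak: d1:13  d2:8  d3:6  d4:6  d5:0 ⇒ 13.
Leveled (Item 1@1, Item 2@1, Item 3@1, Item 4@3, Item 5@2, Item 6@4): d1:8  d2:8  d3:8  d4:7  d5:2 ⇒ 8.
Reduction 13 − 8 = 5.

5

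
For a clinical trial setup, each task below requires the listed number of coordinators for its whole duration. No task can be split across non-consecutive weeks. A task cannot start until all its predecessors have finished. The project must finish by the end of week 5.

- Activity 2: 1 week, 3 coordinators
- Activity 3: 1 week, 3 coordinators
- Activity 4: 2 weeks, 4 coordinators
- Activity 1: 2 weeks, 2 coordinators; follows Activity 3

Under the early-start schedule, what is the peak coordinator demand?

Early-start schedule: Activity 2@1, Activity 3@1, Activity 4@1, Activity 1@2.
Load per week: week 1: 10, week 2: 6, week 3: 2, week 4: 0, week 5: 0.
Peak is 10.

10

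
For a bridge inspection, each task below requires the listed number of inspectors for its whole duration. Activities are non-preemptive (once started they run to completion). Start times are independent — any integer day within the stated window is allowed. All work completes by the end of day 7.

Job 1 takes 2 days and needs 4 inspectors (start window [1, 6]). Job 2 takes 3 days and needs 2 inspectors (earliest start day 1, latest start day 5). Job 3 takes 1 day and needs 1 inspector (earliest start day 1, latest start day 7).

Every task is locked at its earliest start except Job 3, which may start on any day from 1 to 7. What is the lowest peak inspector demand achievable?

Job 3@1: d1:7  d2:6  d3:2  d4:0  d5:0  d6:0  d7:0 → peak 7
Job 3@2: d1:6  d2:7  d3:2  d4:0  d5:0  d6:0  d7:0 → peak 7
Job 3@3: d1:6  d2:6  d3:3  d4:0  d5:0  d6:0  d7:0 → peak 6
Job 3@4: d1:6  d2:6  d3:2  d4:1  d5:0  d6:0  d7:0 → peak 6
Job 3@5: d1:6  d2:6  d3:2  d4:0  d5:1  d6:0  d7:0 → peak 6
Job 3@6: d1:6  d2:6  d3:2  d4:0  d5:0  d6:1  d7:0 → peak 6
Job 3@7: d1:6  d2:6  d3:2  d4:0  d5:0  d6:0  d7:1 → peak 6
Best is Job 3@3, peak 6.

6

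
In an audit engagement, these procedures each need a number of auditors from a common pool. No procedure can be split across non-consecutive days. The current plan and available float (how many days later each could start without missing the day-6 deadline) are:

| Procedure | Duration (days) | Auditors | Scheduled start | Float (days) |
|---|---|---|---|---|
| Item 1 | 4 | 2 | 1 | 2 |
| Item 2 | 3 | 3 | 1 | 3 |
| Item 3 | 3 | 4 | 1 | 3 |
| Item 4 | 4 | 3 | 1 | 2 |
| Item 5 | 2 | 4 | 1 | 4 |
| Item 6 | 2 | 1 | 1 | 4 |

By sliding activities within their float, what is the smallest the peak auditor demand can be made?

Early-start (Item 1@1, Item 2@1, Item 3@1, Item 4@1, Item 5@1, Item 6@1) gives peak 17: d1:17  d2:17  d3:12  d4:5  d5:0  d6:0.
Shift Item 3→4, Item 5→5.
Schedule Item 1@1, Item 2@1, Item 3@4, Item 4@1, Item 5@5, Item 6@1: d1:9  d2:9  d3:8  d4:9  d5:8  d6:8 — peak 9.
Total auditor-days = 51 over 6 days ⇒ peak ≥ ⌈51/6⌉ = 9, so 9 is optimal.

9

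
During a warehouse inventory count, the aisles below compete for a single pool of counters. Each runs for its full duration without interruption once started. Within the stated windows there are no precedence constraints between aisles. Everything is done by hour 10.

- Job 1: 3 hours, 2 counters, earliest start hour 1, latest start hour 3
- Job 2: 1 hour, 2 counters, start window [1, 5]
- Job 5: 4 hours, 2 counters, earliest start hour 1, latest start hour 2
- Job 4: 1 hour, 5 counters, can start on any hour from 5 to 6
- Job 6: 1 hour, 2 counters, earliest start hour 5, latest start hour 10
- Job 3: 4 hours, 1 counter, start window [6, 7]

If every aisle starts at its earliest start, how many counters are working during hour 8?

1

At early start, hour 8 has: Job 3.
Demand: 1 = 1.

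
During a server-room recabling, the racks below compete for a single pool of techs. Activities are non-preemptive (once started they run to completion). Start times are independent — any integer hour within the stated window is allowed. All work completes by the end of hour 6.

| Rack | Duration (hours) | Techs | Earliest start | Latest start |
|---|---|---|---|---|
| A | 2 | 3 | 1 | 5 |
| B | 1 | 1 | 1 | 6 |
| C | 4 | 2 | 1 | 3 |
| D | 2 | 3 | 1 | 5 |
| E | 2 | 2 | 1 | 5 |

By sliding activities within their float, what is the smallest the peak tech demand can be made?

5

Early-start (A@1, B@1, C@1, D@1, E@1) gives peak 11: h1:11  h2:10  h3:2  h4:2  h5:0  h6:0.
Shift C→2, D→3, E→5.
Schedule A@1, B@1, C@2, D@3, E@5: h1:4  h2:5  h3:5  h4:5  h5:4  h6:2 — peak 5.
Total tech-hours = 25 over 6 hours ⇒ peak ≥ ⌈25/6⌉ = 5, so 5 is optimal.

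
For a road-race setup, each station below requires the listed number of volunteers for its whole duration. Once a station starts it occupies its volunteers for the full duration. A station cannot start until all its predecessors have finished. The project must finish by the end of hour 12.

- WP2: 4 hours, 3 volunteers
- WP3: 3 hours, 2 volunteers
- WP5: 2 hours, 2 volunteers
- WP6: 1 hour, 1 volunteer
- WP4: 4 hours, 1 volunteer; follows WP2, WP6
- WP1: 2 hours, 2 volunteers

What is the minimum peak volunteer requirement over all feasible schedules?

3

Early-start (WP2@1, WP3@1, WP5@1, WP6@1, WP4@5, WP1@1) gives peak 10: h1:10  h2:9  h3:5  h4:3  h5:1  h6:1  h7:1  h8:1  h9:0  h10:0  h11:0  h12:0.
Shift WP3→5, WP5→8, WP6→5, WP4→6, WP1→10.
Schedule WP2@1, WP3@5, WP5@8, WP6@5, WP4@6, WP1@10: h1:3  h2:3  h3:3  h4:3  h5:3  h6:3  h7:3  h8:3  h9:3  h10:2  h11:2  h12:0 — peak 3.
Total volunteer-hours = 31 over 12 hours ⇒ peak ≥ ⌈31/12⌉ = 3, so 3 is optimal.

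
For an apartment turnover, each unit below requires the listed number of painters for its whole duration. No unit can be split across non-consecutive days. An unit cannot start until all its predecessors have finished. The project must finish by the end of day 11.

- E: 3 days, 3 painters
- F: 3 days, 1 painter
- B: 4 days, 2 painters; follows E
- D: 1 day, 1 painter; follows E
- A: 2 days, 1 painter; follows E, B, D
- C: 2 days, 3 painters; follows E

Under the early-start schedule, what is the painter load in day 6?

2

At early start, day 6 has: B.
Demand: 2 = 2.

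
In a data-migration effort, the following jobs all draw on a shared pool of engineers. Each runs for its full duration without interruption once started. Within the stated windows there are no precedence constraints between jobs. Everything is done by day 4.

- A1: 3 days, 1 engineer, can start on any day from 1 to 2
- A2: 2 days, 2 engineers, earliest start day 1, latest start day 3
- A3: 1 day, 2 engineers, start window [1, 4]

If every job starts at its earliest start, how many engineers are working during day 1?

At early start, day 1 has: A1, A2, A3.
Demand: 1 + 2 + 2 = 5.

5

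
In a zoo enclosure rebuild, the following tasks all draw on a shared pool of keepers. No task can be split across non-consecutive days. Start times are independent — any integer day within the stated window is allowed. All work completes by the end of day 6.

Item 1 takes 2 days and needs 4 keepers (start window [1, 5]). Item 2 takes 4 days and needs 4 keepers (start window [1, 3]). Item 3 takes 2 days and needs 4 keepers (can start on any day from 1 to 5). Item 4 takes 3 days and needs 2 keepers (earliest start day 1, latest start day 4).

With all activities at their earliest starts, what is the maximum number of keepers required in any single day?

Early-start schedule: Item 1@1, Item 2@1, Item 3@1, Item 4@1.
Load per day: day 1: 14, day 2: 14, day 3: 6, day 4: 4, day 5: 0, day 6: 0.
Peak is 14.

14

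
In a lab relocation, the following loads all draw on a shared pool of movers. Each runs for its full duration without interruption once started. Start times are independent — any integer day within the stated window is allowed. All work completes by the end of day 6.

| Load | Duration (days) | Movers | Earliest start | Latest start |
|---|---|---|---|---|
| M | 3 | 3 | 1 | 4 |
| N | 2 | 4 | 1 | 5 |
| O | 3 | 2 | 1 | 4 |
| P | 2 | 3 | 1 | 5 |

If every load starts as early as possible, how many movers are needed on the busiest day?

12

Early-start schedule: M@1, N@1, O@1, P@1.
Load per day: day 1: 12, day 2: 12, day 3: 5, day 4: 0, day 5: 0, day 6: 0.
Peak is 12.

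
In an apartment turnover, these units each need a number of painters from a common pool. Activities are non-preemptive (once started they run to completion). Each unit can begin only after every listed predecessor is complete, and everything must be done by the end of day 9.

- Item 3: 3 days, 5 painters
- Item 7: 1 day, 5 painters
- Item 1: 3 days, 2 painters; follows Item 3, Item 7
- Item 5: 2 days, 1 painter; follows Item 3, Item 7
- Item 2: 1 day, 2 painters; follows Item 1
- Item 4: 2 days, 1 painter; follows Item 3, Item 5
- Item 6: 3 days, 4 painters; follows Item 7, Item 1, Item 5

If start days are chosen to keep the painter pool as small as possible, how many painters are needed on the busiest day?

Schedule Item 3@1, Item 7@1, Item 1@4, Item 5@4, Item 2@7, Item 4@6, Item 6@7: d1:10  d2:5  d3:5  d4:3  d5:3  d6:3  d7:7  d8:4  d9:4 — peak 10.

10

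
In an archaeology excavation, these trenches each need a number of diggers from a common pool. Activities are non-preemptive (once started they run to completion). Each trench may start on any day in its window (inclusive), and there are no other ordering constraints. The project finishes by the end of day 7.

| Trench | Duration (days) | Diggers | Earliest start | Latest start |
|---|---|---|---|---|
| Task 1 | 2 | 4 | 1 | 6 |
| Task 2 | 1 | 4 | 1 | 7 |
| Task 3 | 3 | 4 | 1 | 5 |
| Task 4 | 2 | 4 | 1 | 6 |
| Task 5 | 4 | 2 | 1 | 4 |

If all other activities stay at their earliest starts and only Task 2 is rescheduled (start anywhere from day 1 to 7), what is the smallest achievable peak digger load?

14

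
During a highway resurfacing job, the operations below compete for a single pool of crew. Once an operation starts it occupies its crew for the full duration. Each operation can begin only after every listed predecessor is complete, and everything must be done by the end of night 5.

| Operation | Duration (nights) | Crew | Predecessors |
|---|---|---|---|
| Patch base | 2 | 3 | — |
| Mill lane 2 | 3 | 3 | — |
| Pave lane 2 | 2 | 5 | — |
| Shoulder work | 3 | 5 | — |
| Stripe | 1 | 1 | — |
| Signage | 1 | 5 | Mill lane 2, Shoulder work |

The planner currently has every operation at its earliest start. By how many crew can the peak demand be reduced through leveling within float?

6

Early-start peak: n1:17  n2:16  n3:8  n4:5  n5:0 ⇒ 17.
Leveled (Patch base@1, Mill lane 2@1, Pave lane 2@4, Shoulder work@1, Stripe@3, Signage@4): n1:11  n2:11  n3:9  n4:10  n5:5 ⇒ 11.
Reduction 17 − 11 = 6.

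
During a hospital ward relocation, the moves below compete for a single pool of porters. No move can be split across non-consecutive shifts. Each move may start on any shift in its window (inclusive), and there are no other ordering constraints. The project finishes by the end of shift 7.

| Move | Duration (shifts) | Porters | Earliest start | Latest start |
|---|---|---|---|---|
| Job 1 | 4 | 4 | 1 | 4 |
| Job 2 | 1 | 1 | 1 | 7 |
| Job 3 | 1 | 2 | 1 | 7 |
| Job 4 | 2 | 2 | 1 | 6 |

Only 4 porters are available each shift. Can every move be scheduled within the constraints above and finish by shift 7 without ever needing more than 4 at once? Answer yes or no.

yes

Schedule Job 1@1, Job 2@5, Job 3@5, Job 4@6: s1:4  s2:4  s3:4  s4:4  s5:3  s6:2  s7:2 — peak 4 ≤ 4.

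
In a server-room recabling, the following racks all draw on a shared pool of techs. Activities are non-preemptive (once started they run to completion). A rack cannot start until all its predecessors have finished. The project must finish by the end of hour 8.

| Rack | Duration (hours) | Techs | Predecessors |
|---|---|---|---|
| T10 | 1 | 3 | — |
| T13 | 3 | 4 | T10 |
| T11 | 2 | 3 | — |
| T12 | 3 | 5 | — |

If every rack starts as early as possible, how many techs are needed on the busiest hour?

Early-start schedule: T10@1, T13@2, T11@1, T12@1.
Load per hour: hour 1: 11, hour 2: 12, hour 3: 9, hour 4: 4, hour 5: 0, hour 6: 0, hour 7: 0, hour 8: 0.
Peak is 12.

12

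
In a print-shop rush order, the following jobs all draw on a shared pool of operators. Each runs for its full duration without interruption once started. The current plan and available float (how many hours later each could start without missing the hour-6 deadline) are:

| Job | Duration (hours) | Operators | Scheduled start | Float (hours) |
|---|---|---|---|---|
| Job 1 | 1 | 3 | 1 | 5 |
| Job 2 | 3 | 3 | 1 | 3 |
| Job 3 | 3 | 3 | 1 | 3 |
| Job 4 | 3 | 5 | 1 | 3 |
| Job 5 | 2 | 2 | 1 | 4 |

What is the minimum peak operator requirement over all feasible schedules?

8

Early-start (Job 1@1, Job 2@1, Job 3@1, Job 4@1, Job 5@1) gives peak 16: h1:16  h2:13  h3:11  h4:0  h5:0  h6:0.
Shift Job 3→2, Job 4→4.
Schedule Job 1@1, Job 2@1, Job 3@2, Job 4@4, Job 5@1: h1:8  h2:8  h3:6  h4:8  h5:5  h6:5 — peak 8.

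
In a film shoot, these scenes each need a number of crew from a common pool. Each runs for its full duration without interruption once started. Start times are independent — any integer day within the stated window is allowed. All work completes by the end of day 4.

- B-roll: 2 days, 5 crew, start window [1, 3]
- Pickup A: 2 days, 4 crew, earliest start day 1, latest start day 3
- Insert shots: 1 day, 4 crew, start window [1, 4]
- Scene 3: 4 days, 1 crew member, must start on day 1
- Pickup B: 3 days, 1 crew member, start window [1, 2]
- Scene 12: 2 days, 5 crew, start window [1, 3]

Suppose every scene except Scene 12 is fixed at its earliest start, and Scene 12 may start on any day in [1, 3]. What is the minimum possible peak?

15

Scene 12@1: d1:20  d2:16  d3:2  d4:1 → peak 20
Scene 12@2: d1:15  d2:16  d3:7  d4:1 → peak 16
Scene 12@3: d1:15  d2:11  d3:7  d4:6 → peak 15
Best is Scene 12@3, peak 15.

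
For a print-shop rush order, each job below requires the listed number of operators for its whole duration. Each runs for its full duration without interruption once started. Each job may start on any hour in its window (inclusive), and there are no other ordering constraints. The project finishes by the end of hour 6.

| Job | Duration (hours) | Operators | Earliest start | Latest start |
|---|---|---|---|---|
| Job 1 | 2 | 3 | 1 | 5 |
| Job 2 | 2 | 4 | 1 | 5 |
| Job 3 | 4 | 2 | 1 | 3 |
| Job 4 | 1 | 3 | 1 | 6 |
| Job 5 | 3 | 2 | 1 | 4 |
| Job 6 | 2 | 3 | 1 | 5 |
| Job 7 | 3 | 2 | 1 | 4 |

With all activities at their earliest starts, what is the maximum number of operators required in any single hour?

19

Early-start schedule: Job 1@1, Job 2@1, Job 3@1, Job 4@1, Job 5@1, Job 6@1, Job 7@1.
Load per hour: hour 1: 19, hour 2: 16, hour 3: 6, hour 4: 2, hour 5: 0, hour 6: 0.
Peak is 19.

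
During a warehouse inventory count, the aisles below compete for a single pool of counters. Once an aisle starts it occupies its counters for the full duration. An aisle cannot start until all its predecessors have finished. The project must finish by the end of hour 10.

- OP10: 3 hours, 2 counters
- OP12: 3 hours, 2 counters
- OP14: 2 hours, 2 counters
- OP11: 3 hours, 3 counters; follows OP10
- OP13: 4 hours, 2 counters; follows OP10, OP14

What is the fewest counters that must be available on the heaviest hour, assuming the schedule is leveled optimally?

Early-start (OP10@1, OP12@1, OP14@1, OP11@4, OP13@4) gives peak 6: h1:6  h2:6  h3:4  h4:5  h5:5  h6:5  h7:2  h8:0  h9:0  h10:0.
Shift OP12→3, OP11→8.
Schedule OP10@1, OP12@3, OP14@1, OP11@8, OP13@4: h1:4  h2:4  h3:4  h4:4  h5:4  h6:2  h7:2  h8:3  h9:3  h10:3 — peak 4.
Total counter-hours = 33 over 10 hours ⇒ peak ≥ ⌈33/10⌉ = 4, so 4 is optimal.

4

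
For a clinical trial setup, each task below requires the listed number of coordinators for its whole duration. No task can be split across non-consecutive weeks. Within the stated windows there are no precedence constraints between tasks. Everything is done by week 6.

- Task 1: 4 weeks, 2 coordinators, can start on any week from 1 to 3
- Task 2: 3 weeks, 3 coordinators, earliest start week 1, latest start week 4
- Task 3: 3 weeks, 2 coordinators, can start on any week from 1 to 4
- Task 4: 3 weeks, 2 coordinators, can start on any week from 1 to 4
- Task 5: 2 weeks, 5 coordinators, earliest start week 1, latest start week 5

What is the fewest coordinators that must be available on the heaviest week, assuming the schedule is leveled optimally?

7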